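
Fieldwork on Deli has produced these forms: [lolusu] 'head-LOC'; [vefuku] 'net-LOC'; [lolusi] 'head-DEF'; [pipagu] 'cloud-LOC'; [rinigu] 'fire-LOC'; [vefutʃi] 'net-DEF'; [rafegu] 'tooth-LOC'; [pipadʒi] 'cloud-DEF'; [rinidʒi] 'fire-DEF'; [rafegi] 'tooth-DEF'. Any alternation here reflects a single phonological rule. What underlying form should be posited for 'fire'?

/rinidʒ/

The stem for 'fire' ends in [g] in [rinigu] but [dʒ] in [rinidʒi].
Compare 'tooth', with invariant [g] in [rafegu] and [rafegi]: an analysis with underlying /g/ and a rule producing [dʒ] before the DEF suffix would wrongly predict alternation here too.
The underlying segment must be /dʒ/; palato-alveolar /tʃ/ and /dʒ/ become [k] and [g] when no front vowel follows, yielding [g] there.
Hence 'fire' is /rinidʒ/ underlyingly.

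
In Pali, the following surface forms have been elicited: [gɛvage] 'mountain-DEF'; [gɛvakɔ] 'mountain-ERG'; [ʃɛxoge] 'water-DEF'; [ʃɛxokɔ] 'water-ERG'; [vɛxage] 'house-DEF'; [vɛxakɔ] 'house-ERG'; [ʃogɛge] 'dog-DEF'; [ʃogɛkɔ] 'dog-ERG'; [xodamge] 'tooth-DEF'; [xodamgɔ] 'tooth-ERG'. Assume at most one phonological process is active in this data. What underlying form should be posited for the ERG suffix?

The ERG morpheme has two allomorphs, [-gɔ] and [-kɔ].
By contrast the DEF suffix keeps its initial [g] throughout — that segment must be underlying.
The ERG suffix is therefore /-kɔ/ underlyingly, with post-nasal voicing: voiceless stops become voiced after a nasal.

/-kɔ/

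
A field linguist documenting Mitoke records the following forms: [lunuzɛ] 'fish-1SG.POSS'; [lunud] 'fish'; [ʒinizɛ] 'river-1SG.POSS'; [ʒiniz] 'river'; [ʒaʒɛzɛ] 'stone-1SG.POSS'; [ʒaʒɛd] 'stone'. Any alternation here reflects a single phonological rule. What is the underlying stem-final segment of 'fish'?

The stem for 'fish' ends in [z] in [lunuzɛ] but [d] in [lunud].
The stem 'river' ([ʒinizɛ], [ʒiniz]) shows [z] unchanged in both environments, so [z] cannot be basic with [d] derived in isolation.
The alternation reflects intervocalic spirantization: voiced stops become fricatives between vowels. /d/ is underlying.

/d/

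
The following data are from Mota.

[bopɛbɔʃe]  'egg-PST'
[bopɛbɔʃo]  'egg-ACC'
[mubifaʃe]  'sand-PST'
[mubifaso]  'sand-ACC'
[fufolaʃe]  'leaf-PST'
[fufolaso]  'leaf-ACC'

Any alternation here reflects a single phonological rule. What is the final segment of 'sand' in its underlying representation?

The stem for 'sand' ends in [ʃ] in [mubifaʃe] but [s] in [mubifaso].
Compare 'egg', with invariant [ʃ] in [bopɛbɔʃe] and [bopɛbɔʃo]: an analysis with underlying /ʃ/ and a rule producing [s] before the ACC suffix would wrongly predict alternation here too.
The underlying segment must be /s/; /s/ becomes palato-alveolar [ʃ] before a front vowel, yielding [ʃ] there.

/s/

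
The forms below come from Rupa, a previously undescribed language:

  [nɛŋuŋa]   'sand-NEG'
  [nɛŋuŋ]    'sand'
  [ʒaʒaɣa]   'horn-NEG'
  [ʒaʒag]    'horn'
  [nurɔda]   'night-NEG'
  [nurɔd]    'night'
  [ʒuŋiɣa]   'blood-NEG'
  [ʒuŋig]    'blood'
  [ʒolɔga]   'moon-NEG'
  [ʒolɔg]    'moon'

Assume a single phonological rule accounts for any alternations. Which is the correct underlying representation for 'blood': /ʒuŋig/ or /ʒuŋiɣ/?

The root 'blood' surfaces as [ʒuŋiɣa] and [ʒuŋig], with a stem-final [ɣ] ~ [g] alternation.
If /g/ were underlying and a rule turned it into [ɣ] before the NEG suffix, 'moon' would also alternate; but it has [g] in both [ʒolɔga] and [ʒolɔg].
The underlying segment must be /ɣ/; voiced fricatives become stops word-finally, yielding [g] there.

/ʒuŋiɣ/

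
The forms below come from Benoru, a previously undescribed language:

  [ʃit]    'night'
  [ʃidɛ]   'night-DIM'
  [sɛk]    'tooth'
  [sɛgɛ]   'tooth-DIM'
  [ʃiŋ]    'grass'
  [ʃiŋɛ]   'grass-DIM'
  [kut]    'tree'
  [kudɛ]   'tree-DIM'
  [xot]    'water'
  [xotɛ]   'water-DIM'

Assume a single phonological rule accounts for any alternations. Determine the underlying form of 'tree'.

/kud/

The root 'tree' surfaces as [kut] and [kudɛ], with a stem-final [t] ~ [d] alternation.
If /t/ were underlying and a rule turned it into [d] before the DIM suffix, 'water' would also alternate; but it has [t] in both [xot] and [xotɛ].
The alternation reflects word-final obstruent devoicing: voiced obstruents become voiceless word-finally. /d/ is underlying.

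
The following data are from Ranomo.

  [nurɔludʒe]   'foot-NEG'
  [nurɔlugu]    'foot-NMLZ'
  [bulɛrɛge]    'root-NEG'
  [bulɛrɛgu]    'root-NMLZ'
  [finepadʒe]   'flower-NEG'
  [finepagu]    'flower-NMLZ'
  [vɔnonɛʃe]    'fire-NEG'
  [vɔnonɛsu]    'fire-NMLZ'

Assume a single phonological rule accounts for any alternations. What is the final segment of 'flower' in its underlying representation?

/dʒ/

The stem for 'flower' ends in [dʒ] in [finepadʒe] but [g] in [finepagu].
If /g/ were underlying and a rule turned it into [dʒ] before the NEG suffix, 'root' would also alternate; but it has [g] in both [bulɛrɛge] and [bulɛrɛgu].
The underlying segment must be /dʒ/; palato-alveolar /dʒ/ and /ʃ/ become [g] and [s] when no front vowel follows, yielding [g] there.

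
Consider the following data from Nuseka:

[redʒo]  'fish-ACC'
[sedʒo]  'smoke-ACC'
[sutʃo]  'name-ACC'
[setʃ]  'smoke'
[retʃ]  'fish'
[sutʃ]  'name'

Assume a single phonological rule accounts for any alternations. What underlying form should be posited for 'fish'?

/redʒ/

'fish' shows [tʃ] ~ [dʒ] at the end of the stem ([retʃ] vs [redʒo]).
The stem 'name' ([sutʃ], [sutʃo]) shows [tʃ] unchanged in both environments, so [tʃ] cannot be basic with [dʒ] derived before the ACC suffix.
So /dʒ/ is underlying, and a rule of word-final obstruent devoicing — voiced obstruents become voiceless word-finally — gives [tʃ].
The underlying form of 'fish' is therefore /redʒ/.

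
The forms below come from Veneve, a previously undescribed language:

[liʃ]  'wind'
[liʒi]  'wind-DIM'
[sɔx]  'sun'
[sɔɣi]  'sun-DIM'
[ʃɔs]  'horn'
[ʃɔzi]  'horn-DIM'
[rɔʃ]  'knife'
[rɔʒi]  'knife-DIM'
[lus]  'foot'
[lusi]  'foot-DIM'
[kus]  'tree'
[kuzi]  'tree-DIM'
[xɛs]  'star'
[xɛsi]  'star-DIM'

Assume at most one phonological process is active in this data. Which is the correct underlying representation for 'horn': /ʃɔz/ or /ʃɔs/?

/ʃɔz/

The stem for 'horn' ends in [s] in [ʃɔs] but [z] in [ʃɔzi].
If /s/ were underlying and a rule turned it into [z] before the DIM suffix, 'foot' would also alternate; but it has [s] in both [lus] and [lusi].
So /z/ is underlying, and a rule of word-final obstruent devoicing — voiced obstruents become voiceless word-finally — gives [s].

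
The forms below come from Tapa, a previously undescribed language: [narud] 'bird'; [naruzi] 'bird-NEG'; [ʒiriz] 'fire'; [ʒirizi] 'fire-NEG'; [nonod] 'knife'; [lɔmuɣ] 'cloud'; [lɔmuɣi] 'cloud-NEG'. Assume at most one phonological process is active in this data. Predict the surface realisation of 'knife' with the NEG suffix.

[nonozi]

The root 'bird' surfaces as [narud] and [naruzi], with a stem-final [d] ~ [z] alternation.
But 'fire' keeps [z] in both environments ([ʒiriz], [ʒirizi]), so there is no rule changing /z/ to [d] in isolation.
So /d/ is underlying, and a rule of intervocalic spirantization — voiced stops become fricatives between vowels — gives [z].
From [nonod] the stem 'knife' is /nonod/; between vowels this yields [nonozi].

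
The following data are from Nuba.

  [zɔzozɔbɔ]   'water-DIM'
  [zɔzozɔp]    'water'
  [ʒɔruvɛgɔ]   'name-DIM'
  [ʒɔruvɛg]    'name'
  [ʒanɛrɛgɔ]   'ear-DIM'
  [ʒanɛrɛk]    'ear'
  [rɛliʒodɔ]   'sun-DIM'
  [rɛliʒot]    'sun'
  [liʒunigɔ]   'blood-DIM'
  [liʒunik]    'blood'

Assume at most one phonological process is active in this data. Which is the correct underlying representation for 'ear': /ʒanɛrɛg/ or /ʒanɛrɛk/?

/ʒanɛrɛk/

'ear' shows [g] ~ [k] at the end of the stem ([ʒanɛrɛgɔ] vs [ʒanɛrɛk]).
Compare 'name', with invariant [g] in [ʒɔruvɛgɔ] and [ʒɔruvɛg]: an analysis with underlying /g/ and a rule producing [k] in isolation would wrongly predict alternation here too.
So /k/ is underlying, and a rule of intervocalic voicing — voiceless stops become voiced between vowels — gives [g].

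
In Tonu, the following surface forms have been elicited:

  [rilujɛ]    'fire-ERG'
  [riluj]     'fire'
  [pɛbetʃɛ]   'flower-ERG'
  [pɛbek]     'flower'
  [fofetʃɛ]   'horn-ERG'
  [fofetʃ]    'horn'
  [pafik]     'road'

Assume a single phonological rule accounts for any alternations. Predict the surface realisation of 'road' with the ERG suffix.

[pafitʃɛ]

'flower' shows [tʃ] ~ [k] at the end of the stem ([pɛbetʃɛ] vs [pɛbek]).
If /tʃ/ were underlying and a rule turned it into [k] in isolation, 'horn' would also alternate; but it has [tʃ] in both [fofetʃɛ] and [fofetʃ].
The alternation reflects palatalization before a front vowel: /k/ becomes palato-alveolar [tʃ] before a front vowel. /k/ is underlying.
From [pafik] the stem 'road' is /pafik/; before a front vowel this yields [pafitʃɛ].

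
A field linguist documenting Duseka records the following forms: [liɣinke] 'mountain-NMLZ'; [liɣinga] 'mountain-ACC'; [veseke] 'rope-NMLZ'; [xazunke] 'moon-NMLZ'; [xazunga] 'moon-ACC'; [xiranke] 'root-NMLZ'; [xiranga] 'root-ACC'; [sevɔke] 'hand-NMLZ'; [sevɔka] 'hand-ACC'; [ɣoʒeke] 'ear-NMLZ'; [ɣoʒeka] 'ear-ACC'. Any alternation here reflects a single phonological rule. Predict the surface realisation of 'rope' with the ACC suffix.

The ACC morpheme has two allomorphs, [-ga] and [-ka].
The NMLZ suffix, which begins with [k], is invariant after every stem; so [k] is not altered by any rule here.
So the underlying form is /-ga/, and voiced stops become voiceless after a vowel.
After 'rope', which ends in a vowel, the suffix surfaces as [-ka], giving [veseka].

[veseka]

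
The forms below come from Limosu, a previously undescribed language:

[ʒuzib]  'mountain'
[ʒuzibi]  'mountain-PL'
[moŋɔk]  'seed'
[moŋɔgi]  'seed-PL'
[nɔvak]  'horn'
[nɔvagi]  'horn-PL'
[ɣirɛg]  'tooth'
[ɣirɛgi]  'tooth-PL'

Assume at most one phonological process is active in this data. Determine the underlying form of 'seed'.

/moŋɔk/

The stem for 'seed' ends in [k] in [moŋɔk] but [g] in [moŋɔgi].
If /g/ were underlying and a rule turned it into [k] in isolation, 'tooth' would also alternate; but it has [g] in both [ɣirɛg] and [ɣirɛgi].
So /k/ is underlying, and a rule of intervocalic voicing — voiceless stops become voiced between vowels — gives [g].
So 'seed' = /moŋɔk/.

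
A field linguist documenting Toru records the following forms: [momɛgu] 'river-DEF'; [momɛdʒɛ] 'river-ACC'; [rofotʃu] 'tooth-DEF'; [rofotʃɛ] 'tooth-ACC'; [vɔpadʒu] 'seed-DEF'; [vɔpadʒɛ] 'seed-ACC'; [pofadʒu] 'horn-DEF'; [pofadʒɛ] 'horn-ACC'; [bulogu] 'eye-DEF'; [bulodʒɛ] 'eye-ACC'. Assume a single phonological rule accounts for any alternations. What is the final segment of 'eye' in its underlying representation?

/g/

The stem for 'eye' ends in [g] in [bulogu] but [dʒ] in [bulodʒɛ].
The stem 'seed' ([vɔpadʒu], [vɔpadʒɛ]) shows [dʒ] unchanged in both environments, so [dʒ] cannot be basic with [g] derived before the DEF suffix.
So /g/ is underlying, and a rule of palatalization before a front vowel — /g/ becomes palato-alveolar [dʒ] before a front vowel — gives [dʒ].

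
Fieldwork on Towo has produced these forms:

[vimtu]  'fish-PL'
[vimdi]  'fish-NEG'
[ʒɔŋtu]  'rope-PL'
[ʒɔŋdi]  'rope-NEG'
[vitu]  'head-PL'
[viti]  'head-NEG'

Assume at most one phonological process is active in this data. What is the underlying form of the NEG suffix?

/-di/

The NEG morpheme has two allomorphs, [-di] and [-ti].
By contrast the PL suffix keeps its initial [t] throughout — that segment must be underlying.
The NEG suffix is therefore /-di/ underlyingly, with post-vocalic devoicing: voiced stops become voiceless after a vowel.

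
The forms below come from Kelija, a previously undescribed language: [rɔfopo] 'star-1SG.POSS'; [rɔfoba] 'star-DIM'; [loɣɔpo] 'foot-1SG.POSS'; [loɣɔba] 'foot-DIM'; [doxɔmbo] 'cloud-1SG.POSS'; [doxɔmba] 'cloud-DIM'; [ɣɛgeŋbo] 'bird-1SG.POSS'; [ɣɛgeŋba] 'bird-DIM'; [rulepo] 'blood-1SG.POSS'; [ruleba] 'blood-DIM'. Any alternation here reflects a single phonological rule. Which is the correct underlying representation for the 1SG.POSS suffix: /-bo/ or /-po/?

/-po/

The 1SG.POSS morpheme has two allomorphs, [-bo] and [-po].
By contrast the DIM suffix keeps its initial [b] throughout — that segment must be underlying.
So the underlying form is /-po/, and voiceless stops become voiced after a nasal.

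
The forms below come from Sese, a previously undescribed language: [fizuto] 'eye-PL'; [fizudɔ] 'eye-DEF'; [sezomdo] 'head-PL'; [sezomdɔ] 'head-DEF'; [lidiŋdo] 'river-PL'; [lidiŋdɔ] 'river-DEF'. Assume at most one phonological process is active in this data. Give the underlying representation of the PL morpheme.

/-to/

The PL suffix surfaces as [-do] and [-to], depending on the final segment of the stem.
By contrast the DEF suffix keeps its initial [d] throughout — that segment must be underlying.
The PL suffix is therefore /-to/ underlyingly, with post-nasal voicing: voiceless stops become voiced after a nasal.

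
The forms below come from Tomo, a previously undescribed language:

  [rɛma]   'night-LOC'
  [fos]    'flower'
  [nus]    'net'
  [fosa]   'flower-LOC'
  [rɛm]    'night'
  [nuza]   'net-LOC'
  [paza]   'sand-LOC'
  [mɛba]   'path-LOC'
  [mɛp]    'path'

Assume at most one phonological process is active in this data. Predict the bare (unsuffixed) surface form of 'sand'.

[pas]

The root 'net' surfaces as [nuza] and [nus], with a stem-final [z] ~ [s] alternation.
If /s/ were underlying and a rule turned it into [z] before the LOC suffix, 'flower' would also alternate; but it has [s] in both [fosa] and [fos].
The alternation reflects word-final obstruent devoicing: voiced obstruents become voiceless word-finally. /z/ is underlying.
The one attested form of 'sand', [paza], shows underlying /paz/. Applying the same rule word-finally gives [pas].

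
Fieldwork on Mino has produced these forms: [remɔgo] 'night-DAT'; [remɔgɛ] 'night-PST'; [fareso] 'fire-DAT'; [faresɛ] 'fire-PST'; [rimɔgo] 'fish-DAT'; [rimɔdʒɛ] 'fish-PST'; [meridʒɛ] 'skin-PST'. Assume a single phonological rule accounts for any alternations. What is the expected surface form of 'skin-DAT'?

[merigo]

In [rimɔgo] and [rimɔdʒɛ] the final segment of 'fish' alternates: [g] ~ [dʒ].
If /g/ were underlying and a rule turned it into [dʒ] before the PST suffix, 'night' would also alternate; but it has [g] in both [remɔgo] and [remɔgɛ].
The alternation reflects depalatalization: palato-alveolar /dʒ/ becomes [g] when no front vowel follows. /dʒ/ is underlying.
From [meridʒɛ] the stem 'skin' is /meridʒ/; when no front vowel follows this yields [merigo].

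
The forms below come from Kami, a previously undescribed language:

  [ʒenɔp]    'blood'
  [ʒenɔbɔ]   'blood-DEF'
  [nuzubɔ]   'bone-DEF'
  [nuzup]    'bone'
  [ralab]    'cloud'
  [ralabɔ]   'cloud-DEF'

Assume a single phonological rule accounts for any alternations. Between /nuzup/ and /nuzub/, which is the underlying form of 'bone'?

/nuzup/

'bone' shows [b] ~ [p] at the end of the stem ([nuzubɔ] vs [nuzup]).
If /b/ were underlying and a rule turned it into [p] in isolation, 'cloud' would also alternate; but it has [b] in both [ralabɔ] and [ralab].
Therefore /p/ is basic and [b] is derived by intervocalic voicing (voiceless stops become voiced between vowels).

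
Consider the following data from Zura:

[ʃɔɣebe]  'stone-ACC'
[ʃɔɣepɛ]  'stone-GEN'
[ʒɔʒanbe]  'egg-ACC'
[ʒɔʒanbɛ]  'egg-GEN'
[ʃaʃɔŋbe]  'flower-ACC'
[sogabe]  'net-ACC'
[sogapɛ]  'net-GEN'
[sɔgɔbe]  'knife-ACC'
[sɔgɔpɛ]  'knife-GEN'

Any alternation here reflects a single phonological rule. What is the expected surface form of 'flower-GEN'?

The GEN morpheme has two allomorphs, [-bɛ] and [-pɛ].
The ACC suffix, which begins with [b], is invariant after every stem; so [b] is not altered by any rule here.
The GEN suffix is therefore /-pɛ/ underlyingly, with post-nasal voicing: voiceless stops become voiced after a nasal.
After 'flower', which ends in a nasal, the suffix surfaces as [-bɛ], giving [ʃaʃɔŋbɛ].

[ʃaʃɔŋbɛ]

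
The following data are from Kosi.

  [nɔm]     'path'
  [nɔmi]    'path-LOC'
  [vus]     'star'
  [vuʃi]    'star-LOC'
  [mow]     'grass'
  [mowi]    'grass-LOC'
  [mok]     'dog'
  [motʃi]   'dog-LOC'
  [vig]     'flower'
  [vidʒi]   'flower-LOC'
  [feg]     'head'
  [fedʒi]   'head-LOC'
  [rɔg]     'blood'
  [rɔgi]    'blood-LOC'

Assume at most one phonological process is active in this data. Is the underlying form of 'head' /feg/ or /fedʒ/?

/fedʒ/

The root 'head' surfaces as [feg] and [fedʒi], with a stem-final [g] ~ [dʒ] alternation.
The stem 'blood' ([rɔg], [rɔgi]) shows [g] unchanged in both environments, so [g] cannot be basic with [dʒ] derived before the LOC suffix.
So /dʒ/ is underlying, and a rule of depalatalization — palato-alveolar /tʃ/, /dʒ/ and /ʃ/ become [k], [g] and [s] when no front vowel follows — gives [g].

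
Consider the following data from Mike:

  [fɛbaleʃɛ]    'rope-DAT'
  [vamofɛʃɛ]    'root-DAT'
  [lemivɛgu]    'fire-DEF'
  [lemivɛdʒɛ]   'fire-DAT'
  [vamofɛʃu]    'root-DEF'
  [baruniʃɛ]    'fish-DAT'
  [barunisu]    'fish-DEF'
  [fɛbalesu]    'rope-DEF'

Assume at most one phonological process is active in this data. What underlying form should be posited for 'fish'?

'fish' shows [ʃ] ~ [s] at the end of the stem ([baruniʃɛ] vs [barunisu]).
The stem 'root' ([vamofɛʃɛ], [vamofɛʃu]) shows [ʃ] unchanged in both environments, so [ʃ] cannot be basic with [s] derived before the DEF suffix.
Therefore /s/ is basic and [ʃ] is derived by palatalization before a front vowel (/g/ and /s/ become palato-alveolar [dʒ] and [ʃ] before a front vowel).

/barunis/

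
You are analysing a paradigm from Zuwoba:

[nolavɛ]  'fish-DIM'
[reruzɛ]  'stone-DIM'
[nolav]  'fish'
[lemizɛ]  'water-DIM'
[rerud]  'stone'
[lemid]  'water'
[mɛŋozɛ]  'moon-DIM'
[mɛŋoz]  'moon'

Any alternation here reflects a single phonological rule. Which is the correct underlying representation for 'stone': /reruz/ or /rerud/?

'stone' shows [d] ~ [z] at the end of the stem ([rerud] vs [reruzɛ]).
If /z/ were underlying and a rule turned it into [d] in isolation, 'moon' would also alternate; but it has [z] in both [mɛŋoz] and [mɛŋozɛ].
The alternation reflects intervocalic spirantization: voiced stops become fricatives between vowels. /d/ is underlying.

/rerud/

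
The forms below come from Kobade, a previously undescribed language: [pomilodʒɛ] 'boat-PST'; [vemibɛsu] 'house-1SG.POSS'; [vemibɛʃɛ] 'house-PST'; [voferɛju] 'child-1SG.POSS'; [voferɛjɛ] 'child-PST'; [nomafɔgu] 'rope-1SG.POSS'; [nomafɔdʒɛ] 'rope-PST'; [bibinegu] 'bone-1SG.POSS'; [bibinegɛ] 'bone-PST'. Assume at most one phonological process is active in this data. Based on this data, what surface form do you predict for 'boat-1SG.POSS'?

[pomilogu]

The root 'rope' surfaces as [nomafɔgu] and [nomafɔdʒɛ], with a stem-final [g] ~ [dʒ] alternation.
If /g/ were underlying and a rule turned it into [dʒ] before the PST suffix, 'bone' would also alternate; but it has [g] in both [bibinegu] and [bibinegɛ].
So /dʒ/ is underlying, and a rule of depalatalization — palato-alveolar /dʒ/ and /ʃ/ become [g] and [s] when no front vowel follows — gives [g].
The one attested form of 'boat', [pomilodʒɛ], shows underlying /pomilodʒ/. Applying the same rule when no front vowel follows gives [pomilogu].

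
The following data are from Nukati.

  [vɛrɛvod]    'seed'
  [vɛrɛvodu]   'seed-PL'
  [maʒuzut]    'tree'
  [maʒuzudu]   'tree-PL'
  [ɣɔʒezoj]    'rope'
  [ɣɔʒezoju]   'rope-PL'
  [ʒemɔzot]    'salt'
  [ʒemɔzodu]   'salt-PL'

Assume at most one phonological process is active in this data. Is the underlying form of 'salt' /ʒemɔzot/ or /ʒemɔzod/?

The stem for 'salt' ends in [t] in [ʒemɔzot] but [d] in [ʒemɔzodu].
But 'seed' keeps [d] in both environments ([vɛrɛvod], [vɛrɛvodu]), so there is no rule changing /d/ to [t] in isolation.
The underlying segment must be /t/; voiceless stops become voiced between vowels, yielding [d] there.

/ʒemɔzot/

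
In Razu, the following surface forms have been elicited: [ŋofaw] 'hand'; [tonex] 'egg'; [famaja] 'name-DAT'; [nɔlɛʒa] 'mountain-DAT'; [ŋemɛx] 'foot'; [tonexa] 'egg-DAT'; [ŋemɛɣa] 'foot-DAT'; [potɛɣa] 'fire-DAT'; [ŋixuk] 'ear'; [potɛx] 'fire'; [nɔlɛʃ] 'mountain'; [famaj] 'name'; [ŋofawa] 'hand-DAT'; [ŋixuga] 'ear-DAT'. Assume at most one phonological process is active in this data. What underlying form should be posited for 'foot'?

/ŋemɛɣ/

The root 'foot' surfaces as [ŋemɛɣa] and [ŋemɛx], with a stem-final [ɣ] ~ [x] alternation.
But 'egg' keeps [x] in both environments ([tonexa], [tonex]), so there is no rule changing /x/ to [ɣ] before the DAT suffix.
The underlying segment must be /ɣ/; voiced obstruents become voiceless word-finally, yielding [x] there.
The underlying form of 'foot' is therefore /ŋemɛɣ/.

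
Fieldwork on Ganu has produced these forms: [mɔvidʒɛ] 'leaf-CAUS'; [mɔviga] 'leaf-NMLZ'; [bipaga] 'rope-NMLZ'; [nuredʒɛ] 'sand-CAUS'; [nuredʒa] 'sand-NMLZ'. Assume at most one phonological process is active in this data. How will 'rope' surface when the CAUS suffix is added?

The root 'leaf' surfaces as [mɔvidʒɛ] and [mɔviga], with a stem-final [dʒ] ~ [g] alternation.
Compare 'sand', with invariant [dʒ] in [nuredʒɛ] and [nuredʒa]: an analysis with underlying /dʒ/ and a rule producing [g] before the NMLZ suffix would wrongly predict alternation here too.
Therefore /g/ is basic and [dʒ] is derived by palatalization before a front vowel (/g/ becomes palato-alveolar [dʒ] before a front vowel).
From [bipaga] the stem 'rope' is /bipag/; before a front vowel this yields [bipadʒɛ].

[bipadʒɛ]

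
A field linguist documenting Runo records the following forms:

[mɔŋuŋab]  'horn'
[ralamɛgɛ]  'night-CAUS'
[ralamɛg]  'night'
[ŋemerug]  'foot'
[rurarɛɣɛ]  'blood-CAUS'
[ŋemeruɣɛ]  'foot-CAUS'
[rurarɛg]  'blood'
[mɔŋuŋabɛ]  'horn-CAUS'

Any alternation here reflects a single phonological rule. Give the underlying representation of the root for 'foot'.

/ŋemeruɣ/

The root 'foot' surfaces as [ŋemerug] and [ŋemeruɣɛ], with a stem-final [g] ~ [ɣ] alternation.
The stem 'night' ([ralamɛg], [ralamɛgɛ]) shows [g] unchanged in both environments, so [g] cannot be basic with [ɣ] derived before the CAUS suffix.
So /ɣ/ is underlying, and a rule of word-final hardening — voiced fricatives become stops word-finally — gives [g].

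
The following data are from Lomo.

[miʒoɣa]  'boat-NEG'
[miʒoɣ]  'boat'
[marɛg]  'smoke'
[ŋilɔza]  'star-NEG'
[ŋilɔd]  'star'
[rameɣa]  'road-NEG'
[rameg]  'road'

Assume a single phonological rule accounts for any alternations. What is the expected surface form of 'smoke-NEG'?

'road' shows [ɣ] ~ [g] at the end of the stem ([rameɣa] vs [rameg]).
If /ɣ/ were underlying and a rule turned it into [g] in isolation, 'boat' would also alternate; but it has [ɣ] in both [miʒoɣa] and [miʒoɣ].
So /g/ is underlying, and a rule of intervocalic spirantization — voiced stops become fricatives between vowels — gives [ɣ].
The one attested form of 'smoke', [marɛg], shows underlying /marɛg/. Applying the same rule between vowels gives [marɛɣa].

[marɛɣa]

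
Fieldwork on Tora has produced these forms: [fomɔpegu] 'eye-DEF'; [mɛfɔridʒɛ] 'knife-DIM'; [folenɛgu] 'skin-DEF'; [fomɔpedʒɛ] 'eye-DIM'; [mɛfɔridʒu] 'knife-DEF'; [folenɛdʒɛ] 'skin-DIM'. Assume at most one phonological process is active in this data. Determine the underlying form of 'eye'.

The stem for 'eye' ends in [dʒ] in [fomɔpedʒɛ] but [g] in [fomɔpegu].
Compare 'knife', with invariant [dʒ] in [mɛfɔridʒɛ] and [mɛfɔridʒu]: an analysis with underlying /dʒ/ and a rule producing [g] before the DEF suffix would wrongly predict alternation here too.
The alternation reflects palatalization before a front vowel: /g/ becomes palato-alveolar [dʒ] before a front vowel. /g/ is underlying.
So 'eye' = /fomɔpeg/.

/fomɔpeg/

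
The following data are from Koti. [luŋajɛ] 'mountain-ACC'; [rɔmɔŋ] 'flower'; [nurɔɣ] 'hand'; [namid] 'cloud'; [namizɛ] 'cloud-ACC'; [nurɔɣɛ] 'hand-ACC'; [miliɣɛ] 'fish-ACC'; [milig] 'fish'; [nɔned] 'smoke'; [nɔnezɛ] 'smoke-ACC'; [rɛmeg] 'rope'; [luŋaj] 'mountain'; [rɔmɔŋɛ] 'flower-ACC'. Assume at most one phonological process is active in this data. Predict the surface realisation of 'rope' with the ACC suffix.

[rɛmeɣɛ]

The root 'fish' surfaces as [milig] and [miliɣɛ], with a stem-final [g] ~ [ɣ] alternation.
If /ɣ/ were underlying and a rule turned it into [g] in isolation, 'hand' would also alternate; but it has [ɣ] in both [nurɔɣ] and [nurɔɣɛ].
The alternation reflects intervocalic spirantization: voiced stops become fricatives between vowels. /g/ is underlying.
The one attested form of 'rope', [rɛmeg], shows underlying /rɛmeg/. Applying the same rule between vowels gives [rɛmeɣɛ].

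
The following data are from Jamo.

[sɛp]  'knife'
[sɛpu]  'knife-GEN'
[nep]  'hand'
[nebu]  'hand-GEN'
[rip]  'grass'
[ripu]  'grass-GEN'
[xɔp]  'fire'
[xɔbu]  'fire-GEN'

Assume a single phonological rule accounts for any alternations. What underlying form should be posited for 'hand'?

The stem for 'hand' ends in [p] in [nep] but [b] in [nebu].
If /p/ were underlying and a rule turned it into [b] before the GEN suffix, 'grass' would also alternate; but it has [p] in both [rip] and [ripu].
So /b/ is underlying, and a rule of word-final obstruent devoicing — voiced obstruents become voiceless word-finally — gives [p].
Hence 'hand' is /neb/ underlyingly.

/neb/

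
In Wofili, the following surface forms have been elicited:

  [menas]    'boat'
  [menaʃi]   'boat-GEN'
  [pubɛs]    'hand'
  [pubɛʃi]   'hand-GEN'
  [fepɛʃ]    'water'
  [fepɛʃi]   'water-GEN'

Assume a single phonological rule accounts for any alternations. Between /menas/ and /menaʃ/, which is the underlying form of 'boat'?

/menas/

In [menas] and [menaʃi] the final segment of 'boat' alternates: [s] ~ [ʃ].
But 'water' keeps [ʃ] in both environments ([fepɛʃ], [fepɛʃi]), so there is no rule changing /ʃ/ to [s] in isolation.
The underlying segment must be /s/; /s/ becomes palato-alveolar [ʃ] before a front vowel, yielding [ʃ] there.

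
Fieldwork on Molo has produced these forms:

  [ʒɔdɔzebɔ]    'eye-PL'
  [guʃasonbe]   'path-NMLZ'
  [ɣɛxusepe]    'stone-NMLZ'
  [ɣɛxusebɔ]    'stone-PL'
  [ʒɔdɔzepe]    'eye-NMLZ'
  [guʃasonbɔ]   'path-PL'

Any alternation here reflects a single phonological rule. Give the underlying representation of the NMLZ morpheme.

/-pe/

The NMLZ suffix surfaces as [-be] and [-pe], depending on the final segment of the stem.
The PL suffix, which begins with [b], is invariant after every stem; so [b] is not altered by any rule here.
So the underlying form is /-pe/, and voiceless stops become voiced after a nasal.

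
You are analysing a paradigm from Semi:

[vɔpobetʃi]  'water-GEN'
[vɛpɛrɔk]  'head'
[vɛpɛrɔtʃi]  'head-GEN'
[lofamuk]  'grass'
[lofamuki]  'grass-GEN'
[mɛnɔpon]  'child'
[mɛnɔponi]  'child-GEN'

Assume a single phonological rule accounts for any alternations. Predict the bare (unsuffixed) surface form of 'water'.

The root 'head' surfaces as [vɛpɛrɔk] and [vɛpɛrɔtʃi], with a stem-final [k] ~ [tʃ] alternation.
The stem 'grass' ([lofamuk], [lofamuki]) shows [k] unchanged in both environments, so [k] cannot be basic with [tʃ] derived before the GEN suffix.
So /tʃ/ is underlying, and a rule of depalatalization — palato-alveolar /tʃ/ becomes [k] when no front vowel follows — gives [k].
The one attested form of 'water', [vɔpobetʃi], shows underlying /vɔpobetʃ/. Applying the same rule when no front vowel follows gives [vɔpobek].

[vɔpobek]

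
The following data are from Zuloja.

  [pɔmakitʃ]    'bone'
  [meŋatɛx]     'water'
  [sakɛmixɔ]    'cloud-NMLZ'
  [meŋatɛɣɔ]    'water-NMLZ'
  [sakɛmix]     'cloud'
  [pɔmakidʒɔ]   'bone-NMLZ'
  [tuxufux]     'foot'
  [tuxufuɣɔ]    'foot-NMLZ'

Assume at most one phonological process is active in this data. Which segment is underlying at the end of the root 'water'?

The stem for 'water' ends in [x] in [meŋatɛx] but [ɣ] in [meŋatɛɣɔ].
If /x/ were underlying and a rule turned it into [ɣ] before the NMLZ suffix, 'cloud' would also alternate; but it has [x] in both [sakɛmix] and [sakɛmixɔ].
So /ɣ/ is underlying, and a rule of word-final obstruent devoicing — voiced obstruents become voiceless word-finally — gives [x].

/ɣ/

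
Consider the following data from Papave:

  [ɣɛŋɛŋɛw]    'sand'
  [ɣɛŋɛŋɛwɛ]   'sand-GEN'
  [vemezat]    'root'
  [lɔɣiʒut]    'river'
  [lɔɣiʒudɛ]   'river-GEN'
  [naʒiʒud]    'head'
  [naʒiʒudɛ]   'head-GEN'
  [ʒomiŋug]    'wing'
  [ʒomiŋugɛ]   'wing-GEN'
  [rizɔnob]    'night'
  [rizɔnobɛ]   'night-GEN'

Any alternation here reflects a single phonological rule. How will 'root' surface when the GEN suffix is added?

The stem for 'river' ends in [t] in [lɔɣiʒut] but [d] in [lɔɣiʒudɛ].
Compare 'head', with invariant [d] in [naʒiʒud] and [naʒiʒudɛ]: an analysis with underlying /d/ and a rule producing [t] in isolation would wrongly predict alternation here too.
Therefore /t/ is basic and [d] is derived by intervocalic voicing (voiceless stops become voiced between vowels).
The one attested form of 'root', [vemezat], shows underlying /vemezat/. Applying the same rule between vowels gives [vemezadɛ].

[vemezadɛ]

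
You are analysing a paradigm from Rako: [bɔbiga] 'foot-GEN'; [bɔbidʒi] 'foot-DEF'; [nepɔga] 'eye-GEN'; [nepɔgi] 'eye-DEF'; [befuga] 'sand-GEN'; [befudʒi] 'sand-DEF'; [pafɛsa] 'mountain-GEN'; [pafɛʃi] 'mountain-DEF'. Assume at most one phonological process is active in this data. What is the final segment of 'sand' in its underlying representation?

The stem for 'sand' ends in [g] in [befuga] but [dʒ] in [befudʒi].
If /g/ were underlying and a rule turned it into [dʒ] before the DEF suffix, 'eye' would also alternate; but it has [g] in both [nepɔga] and [nepɔgi].
The underlying segment must be /dʒ/; palato-alveolar /dʒ/ and /ʃ/ become [g] and [s] when no front vowel follows, yielding [g] there.

/dʒ/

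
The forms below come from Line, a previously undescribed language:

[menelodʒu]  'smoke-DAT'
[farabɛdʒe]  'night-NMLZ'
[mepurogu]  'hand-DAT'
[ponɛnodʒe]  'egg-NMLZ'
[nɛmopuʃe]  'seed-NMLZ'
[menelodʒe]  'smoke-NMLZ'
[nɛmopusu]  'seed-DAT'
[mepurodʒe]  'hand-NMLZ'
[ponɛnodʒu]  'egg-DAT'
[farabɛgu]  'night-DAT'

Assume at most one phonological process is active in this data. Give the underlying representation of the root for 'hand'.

In [mepurogu] and [mepurodʒe] the final segment of 'hand' alternates: [g] ~ [dʒ].
The stem 'smoke' ([menelodʒu], [menelodʒe]) shows [dʒ] unchanged in both environments, so [dʒ] cannot be basic with [g] derived before the DAT suffix.
The underlying segment must be /g/; /g/ and /s/ become palato-alveolar [dʒ] and [ʃ] before a front vowel, yielding [dʒ] there.
Hence 'hand' is /mepurog/ underlyingly.

/mepurog/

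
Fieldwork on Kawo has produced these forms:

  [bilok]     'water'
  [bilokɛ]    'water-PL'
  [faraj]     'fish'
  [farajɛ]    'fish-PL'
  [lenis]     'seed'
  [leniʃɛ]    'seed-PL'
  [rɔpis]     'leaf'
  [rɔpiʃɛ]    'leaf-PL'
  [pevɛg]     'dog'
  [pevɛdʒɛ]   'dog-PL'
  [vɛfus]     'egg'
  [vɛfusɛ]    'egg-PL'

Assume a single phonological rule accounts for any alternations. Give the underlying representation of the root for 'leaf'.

/rɔpiʃ/

The root 'leaf' surfaces as [rɔpis] and [rɔpiʃɛ], with a stem-final [s] ~ [ʃ] alternation.
Compare 'egg', with invariant [s] in [vɛfus] and [vɛfusɛ]: an analysis with underlying /s/ and a rule producing [ʃ] before the PL suffix would wrongly predict alternation here too.
So /ʃ/ is underlying, and a rule of depalatalization — palato-alveolar /dʒ/ and /ʃ/ become [g] and [s] when no front vowel follows — gives [s].
So 'leaf' = /rɔpiʃ/.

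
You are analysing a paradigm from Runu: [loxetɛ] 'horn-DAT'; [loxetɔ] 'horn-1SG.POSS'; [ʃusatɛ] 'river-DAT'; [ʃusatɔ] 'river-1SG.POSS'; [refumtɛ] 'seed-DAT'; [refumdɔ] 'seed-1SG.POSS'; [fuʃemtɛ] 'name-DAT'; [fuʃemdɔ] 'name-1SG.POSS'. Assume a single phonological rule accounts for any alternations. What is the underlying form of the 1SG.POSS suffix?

/-dɔ/

The 1SG.POSS morpheme has two allomorphs, [-dɔ] and [-tɔ].
The DAT suffix, which begins with [t], is invariant after every stem; so [t] is not altered by any rule here.
So the underlying form is /-dɔ/, and voiced stops become voiceless after a vowel.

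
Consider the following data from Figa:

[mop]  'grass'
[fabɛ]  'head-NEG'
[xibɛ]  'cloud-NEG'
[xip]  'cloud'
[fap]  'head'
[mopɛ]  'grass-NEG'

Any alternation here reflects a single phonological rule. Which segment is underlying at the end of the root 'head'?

/b/

In [fabɛ] and [fap] the final segment of 'head' alternates: [b] ~ [p].
The stem 'grass' ([mopɛ], [mop]) shows [p] unchanged in both environments, so [p] cannot be basic with [b] derived before the NEG suffix.
Therefore /b/ is basic and [p] is derived by word-final obstruent devoicing (voiced obstruents become voiceless word-finally).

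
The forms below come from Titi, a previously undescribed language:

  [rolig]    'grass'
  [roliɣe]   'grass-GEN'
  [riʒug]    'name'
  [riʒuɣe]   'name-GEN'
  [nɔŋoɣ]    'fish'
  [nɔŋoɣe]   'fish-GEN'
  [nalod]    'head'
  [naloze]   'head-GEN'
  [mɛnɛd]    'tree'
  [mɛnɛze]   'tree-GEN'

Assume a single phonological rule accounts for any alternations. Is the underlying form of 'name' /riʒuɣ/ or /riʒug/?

/riʒug/

The stem for 'name' ends in [g] in [riʒug] but [ɣ] in [riʒuɣe].
If /ɣ/ were underlying and a rule turned it into [g] in isolation, 'fish' would also alternate; but it has [ɣ] in both [nɔŋoɣ] and [nɔŋoɣe].
So /g/ is underlying, and a rule of intervocalic spirantization — voiced stops become fricatives between vowels — gives [ɣ].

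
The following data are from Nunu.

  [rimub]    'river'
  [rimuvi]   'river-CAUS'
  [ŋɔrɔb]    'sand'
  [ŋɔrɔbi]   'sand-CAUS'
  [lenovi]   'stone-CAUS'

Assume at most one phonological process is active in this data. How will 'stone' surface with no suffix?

In [rimub] and [rimuvi] the final segment of 'river' alternates: [b] ~ [v].
The stem 'sand' ([ŋɔrɔb], [ŋɔrɔbi]) shows [b] unchanged in both environments, so [b] cannot be basic with [v] derived before the CAUS suffix.
Therefore /v/ is basic and [b] is derived by word-final hardening (voiced fricatives become stops word-finally).
The one attested form of 'stone', [lenovi], shows underlying /lenov/. Applying the same rule word-finally gives [lenob].

[lenob]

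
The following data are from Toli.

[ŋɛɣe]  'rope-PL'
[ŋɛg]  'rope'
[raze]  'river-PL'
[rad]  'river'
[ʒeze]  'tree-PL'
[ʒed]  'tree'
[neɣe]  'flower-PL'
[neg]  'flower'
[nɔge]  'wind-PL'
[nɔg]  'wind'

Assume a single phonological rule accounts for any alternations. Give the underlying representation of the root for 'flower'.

The root 'flower' surfaces as [neɣe] and [neg], with a stem-final [ɣ] ~ [g] alternation.
The stem 'wind' ([nɔge], [nɔg]) shows [g] unchanged in both environments, so [g] cannot be basic with [ɣ] derived before the PL suffix.
Therefore /ɣ/ is basic and [g] is derived by word-final hardening (voiced fricatives become stops word-finally).

/neɣ/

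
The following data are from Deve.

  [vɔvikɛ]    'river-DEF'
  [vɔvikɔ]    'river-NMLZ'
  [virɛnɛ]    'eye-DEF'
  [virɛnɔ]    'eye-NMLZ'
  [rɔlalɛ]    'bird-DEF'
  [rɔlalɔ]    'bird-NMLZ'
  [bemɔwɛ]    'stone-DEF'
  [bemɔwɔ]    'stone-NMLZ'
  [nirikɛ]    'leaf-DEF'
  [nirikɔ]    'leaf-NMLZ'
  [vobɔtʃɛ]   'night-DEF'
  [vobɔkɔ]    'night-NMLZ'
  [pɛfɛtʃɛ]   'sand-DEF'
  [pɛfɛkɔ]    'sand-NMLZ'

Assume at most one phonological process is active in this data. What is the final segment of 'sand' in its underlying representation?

/tʃ/

The stem for 'sand' ends in [tʃ] in [pɛfɛtʃɛ] but [k] in [pɛfɛkɔ].
But 'leaf' keeps [k] in both environments ([nirikɛ], [nirikɔ]), so there is no rule changing /k/ to [tʃ] before the DEF suffix.
The underlying segment must be /tʃ/; palato-alveolar /tʃ/ becomes [k] when no front vowel follows, yielding [k] there.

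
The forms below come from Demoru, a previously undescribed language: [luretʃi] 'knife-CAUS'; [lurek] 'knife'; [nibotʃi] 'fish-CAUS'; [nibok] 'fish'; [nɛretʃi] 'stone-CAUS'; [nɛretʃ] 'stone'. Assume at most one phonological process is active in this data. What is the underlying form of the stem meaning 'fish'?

/nibok/

In [nibotʃi] and [nibok] the final segment of 'fish' alternates: [tʃ] ~ [k].
The stem 'stone' ([nɛretʃi], [nɛretʃ]) shows [tʃ] unchanged in both environments, so [tʃ] cannot be basic with [k] derived in isolation.
So /k/ is underlying, and a rule of palatalization before a front vowel — /k/ becomes palato-alveolar [tʃ] before a front vowel — gives [tʃ].
So 'fish' = /nibok/.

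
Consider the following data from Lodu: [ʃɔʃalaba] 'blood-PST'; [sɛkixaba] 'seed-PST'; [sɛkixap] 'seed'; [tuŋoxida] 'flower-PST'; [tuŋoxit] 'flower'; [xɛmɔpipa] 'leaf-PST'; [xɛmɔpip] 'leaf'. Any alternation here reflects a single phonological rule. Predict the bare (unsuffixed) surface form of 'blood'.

The stem for 'seed' ends in [b] in [sɛkixaba] but [p] in [sɛkixap].
But 'leaf' keeps [p] in both environments ([xɛmɔpipa], [xɛmɔpip]), so there is no rule changing /p/ to [b] before the PST suffix.
The alternation reflects word-final obstruent devoicing: voiced obstruents become voiceless word-finally. /b/ is underlying.
The one attested form of 'blood', [ʃɔʃalaba], shows underlying /ʃɔʃalab/. Applying the same rule word-finally gives [ʃɔʃalap].

[ʃɔʃalap]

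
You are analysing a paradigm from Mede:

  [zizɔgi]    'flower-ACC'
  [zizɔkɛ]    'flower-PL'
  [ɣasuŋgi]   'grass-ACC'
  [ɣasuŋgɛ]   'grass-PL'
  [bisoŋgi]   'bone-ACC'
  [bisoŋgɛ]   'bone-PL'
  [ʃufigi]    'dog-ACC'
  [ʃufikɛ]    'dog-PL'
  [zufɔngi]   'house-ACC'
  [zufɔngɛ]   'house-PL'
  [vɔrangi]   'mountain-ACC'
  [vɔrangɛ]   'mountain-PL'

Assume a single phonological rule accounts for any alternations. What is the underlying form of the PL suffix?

/-kɛ/

The PL suffix surfaces as [-gɛ] and [-kɛ], depending on the final segment of the stem.
The ACC suffix, which begins with [g], is invariant after every stem; so [g] is not altered by any rule here.
So the underlying form is /-kɛ/, and voiceless stops become voiced after a nasal.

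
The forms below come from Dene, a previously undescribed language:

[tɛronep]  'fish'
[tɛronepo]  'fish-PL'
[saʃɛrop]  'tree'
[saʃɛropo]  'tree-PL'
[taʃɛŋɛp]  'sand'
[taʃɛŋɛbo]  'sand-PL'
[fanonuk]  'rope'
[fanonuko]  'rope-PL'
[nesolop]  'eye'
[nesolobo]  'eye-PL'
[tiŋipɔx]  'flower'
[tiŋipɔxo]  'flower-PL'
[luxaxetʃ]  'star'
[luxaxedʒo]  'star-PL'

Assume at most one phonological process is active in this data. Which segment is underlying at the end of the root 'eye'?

/b/

The root 'eye' surfaces as [nesolop] and [nesolobo], with a stem-final [p] ~ [b] alternation.
If /p/ were underlying and a rule turned it into [b] before the PL suffix, 'fish' would also alternate; but it has [p] in both [tɛronep] and [tɛronepo].
Therefore /b/ is basic and [p] is derived by word-final obstruent devoicing (voiced obstruents become voiceless word-finally).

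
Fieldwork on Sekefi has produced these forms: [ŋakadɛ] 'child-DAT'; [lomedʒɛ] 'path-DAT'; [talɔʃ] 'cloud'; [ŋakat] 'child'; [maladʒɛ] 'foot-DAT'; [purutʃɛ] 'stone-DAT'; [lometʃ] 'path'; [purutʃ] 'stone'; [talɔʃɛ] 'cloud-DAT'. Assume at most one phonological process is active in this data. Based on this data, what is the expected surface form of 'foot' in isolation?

The stem for 'path' ends in [tʃ] in [lometʃ] but [dʒ] in [lomedʒɛ].
The stem 'stone' ([purutʃ], [purutʃɛ]) shows [tʃ] unchanged in both environments, so [tʃ] cannot be basic with [dʒ] derived before the DAT suffix.
The underlying segment must be /dʒ/; voiced obstruents become voiceless word-finally, yielding [tʃ] there.
From [maladʒɛ] the stem 'foot' is /maladʒ/; word-finally this yields [malatʃ].

[malatʃ]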